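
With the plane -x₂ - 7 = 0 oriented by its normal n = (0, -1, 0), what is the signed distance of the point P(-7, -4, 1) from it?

-3

n·P − 7 = -3.
|n| = 1, so the signed distance is -3/1 = -3.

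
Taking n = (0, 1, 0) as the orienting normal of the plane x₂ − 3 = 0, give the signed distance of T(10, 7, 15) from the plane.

n·T − 3 = 4.
|n| = 1, so the signed distance is 4/1 = 4.

4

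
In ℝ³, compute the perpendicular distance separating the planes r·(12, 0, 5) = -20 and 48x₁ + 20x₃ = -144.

Divide the second equation by 4 to match normals: 12x₁ + 5x₃ = -36.
Both planes have normal n = (12, 0, 5), |n| = 13. Any point on the first plane is at distance |(-36) − (-20)|/|n| = 16/13 from the second.

16/13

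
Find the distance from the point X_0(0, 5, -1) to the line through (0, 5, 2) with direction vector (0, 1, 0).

3

Direction vector d = (0, 1, 0).
AP = (0, 0, -3), and AP × d = (3, 0, 0).
|AP × d|² = 9 and |d|² = 1, so the distance is √9 = 3.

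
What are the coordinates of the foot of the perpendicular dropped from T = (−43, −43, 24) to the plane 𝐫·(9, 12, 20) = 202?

The perpendicular from T has direction n = (9, 12, 20): r = (−43, −43, 24) + t(9, 12, 20).
Substitute into the plane: n·(T + tn) = 202 gives -423 + 625t = 202, so t = 1.
Foot = (−43, −43, 24) + 1·(9, 12, 20) = (−34, −31, 44).

(-34, -31, 44)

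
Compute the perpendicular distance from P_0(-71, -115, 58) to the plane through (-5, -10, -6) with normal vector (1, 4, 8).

The plane has equation n·(r − (-5, -10, -6)) = 0, i.e. n·r = -93.
Then n·(-71, -115, 58) - (-93) = 26.
|n| = √(1 + 16 + 64) = 9, so the distance is |26|/9 = 26/9.

26/9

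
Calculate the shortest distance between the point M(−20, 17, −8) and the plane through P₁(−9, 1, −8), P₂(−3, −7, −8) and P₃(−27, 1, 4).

P₁P₂ = (6, −8, 0) and P₁P₃ = (−18, 0, 12), so a normal is n = P₁P₂ × P₁P₃ = (−96, −72, −144).
Then n·(−20, 17, −8) − 1944 = −96.
|n| = √(9216 + 5184 + 20736) = 24√61, so the distance is |-96|/(24√61) = 4/√61.

4/√61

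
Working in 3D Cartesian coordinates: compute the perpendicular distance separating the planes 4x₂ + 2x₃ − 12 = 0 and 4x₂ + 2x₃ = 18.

3/√5

With common normal n = (0, 4, 2) (|n| = 2√5), the distance is |12 − 18|/|n| = 6/(2√5) = 3√5/5.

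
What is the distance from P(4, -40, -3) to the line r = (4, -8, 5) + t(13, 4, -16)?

Direction vector d = (13, 4, -16).
AP = (0, -32, -8); AP·d = 0, |AP|² = 1088, |d|² = 441.
distance² = |AP|² − (AP·d)²/|d|² = 1088 − 0/441 = 1088, so the distance is 8√17.

8√17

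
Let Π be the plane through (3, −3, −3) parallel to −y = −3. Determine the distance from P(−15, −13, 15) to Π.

Parallel planes share the normal n = (0, −1, 0); since (3, −3, −3) lies on the plane, its equation is −y = 3.
n = (0, −1, 0); n·P − 3 = 10; |n| = 1; distance = 10/1 = 10.

10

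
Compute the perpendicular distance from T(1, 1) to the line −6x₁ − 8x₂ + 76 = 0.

d = |(-6)·1 + (-8)·1 − (-76)| / √(36 + 64) = |62|/10 = 31/5.

31/5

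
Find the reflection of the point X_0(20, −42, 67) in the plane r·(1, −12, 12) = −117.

With n = (1, −12, 12), the signed offset is (n·X_0 − (-117))/|n|² = 1445/289 = 5.
X_0' = X_0 − 2t·n = (20, −42, 67) − 10·(1, −12, 12) = (10, 78, −53).

(10, 78, -53)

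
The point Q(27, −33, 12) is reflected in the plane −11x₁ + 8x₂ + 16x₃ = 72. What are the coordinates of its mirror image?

(5, -17, 44)

n = (−11, 8, 16), |n|² = 441, n·Q − 72 = -441, so t = -441/441 = -1.
Foot F = Q − (-1)·n = (16, −25, 28); the reflection is 2F − Q = (5, −17, 44).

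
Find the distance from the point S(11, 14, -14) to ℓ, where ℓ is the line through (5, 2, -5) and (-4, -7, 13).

A direction vector is d = (-9, -9, 18).
AP = (6, 12, -9); AP·d = -324, |AP|² = 261, |d|² = 486.
distance² = |AP|² − (AP·d)²/|d|² = 261 − 104976/486 = 45, so the distance is 3√5.

3√5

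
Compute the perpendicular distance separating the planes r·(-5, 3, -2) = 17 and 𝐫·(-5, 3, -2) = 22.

Both planes have normal n = (-5, 3, -2), |n| = √38. Any point on the first plane is at distance |22 − 17|/|n| = 5/√38 = 5√38/38 from the second.

5/√38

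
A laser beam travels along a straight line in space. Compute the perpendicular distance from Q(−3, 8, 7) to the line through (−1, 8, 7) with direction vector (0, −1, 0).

Direction vector d = (0, −1, 0).
AP = (−2, 0, 0), and AP × d = (0, 0, 2).
|AP × d|² = 4 and |d|² = 1, so the distance is √4 = 2.

2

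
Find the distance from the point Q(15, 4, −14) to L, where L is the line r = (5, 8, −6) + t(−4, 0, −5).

Direction vector d = (−4, 0, −5).
AP = (10, −4, −8), and AP × d = (20, 82, −16).
|AP × d|² = 7380 and |d|² = 41, so the distance is √(7380/41) = √180 = 6√5.

6√5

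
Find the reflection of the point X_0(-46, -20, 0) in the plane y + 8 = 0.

n = (0, 1, 0), |n|² = 1, n·X_0 − (-8) = -12, so t = -12/1 = -12.
Foot F = X_0 − (-12)·n = (-46, -8, 0); the reflection is 2F − X_0 = (-46, 4, 0).

(-46, 4, 0)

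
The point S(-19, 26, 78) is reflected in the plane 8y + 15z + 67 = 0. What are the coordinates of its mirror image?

n = (0, 8, 15), |n|² = 289, n·S − (-67) = 1445, so t = 1445/289 = 5.
Foot F = S − 5·n = (-19, -14, 3); the reflection is 2F − S = (-19, -54, -72).

(-19, -54, -72)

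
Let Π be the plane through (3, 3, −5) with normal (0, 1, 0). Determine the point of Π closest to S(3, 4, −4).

n = (0, 1, 0), |n|² = 1, and n·S − 3 = 1.
t = 1/1 = 1, so the foot is S − t·n = (3, 4, −4) − 1·(0, 1, 0) = (3, 3, −4).

(3, 3, -4)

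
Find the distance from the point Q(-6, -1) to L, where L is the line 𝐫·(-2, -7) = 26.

7/√53

The normal to the line is n = (-2, -7) with |n| = √53.
|n·Q − 26| = |19 − 26| = 7, so the distance is 7/√53.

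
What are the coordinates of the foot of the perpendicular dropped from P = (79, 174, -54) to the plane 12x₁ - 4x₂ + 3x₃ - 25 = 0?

(967/13, 2282/13, -717/13)

n = (12, -4, 3), |n|² = 169, and n·P − 25 = 65.
t = 65/169 = 5/13, so the foot is P − t·n = (79, 174, -54) − (5/13)·(12, -4, 3) = (967/13, 2282/13, -717/13).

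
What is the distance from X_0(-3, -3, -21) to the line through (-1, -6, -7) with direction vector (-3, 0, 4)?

Direction vector d = (-3, 0, 4).
AP = (-2, 3, -14), and AP × d = (12, 50, 9).
|AP × d|² = 2725 and |d|² = 25, so the distance is √(2725/25) = √109.

√109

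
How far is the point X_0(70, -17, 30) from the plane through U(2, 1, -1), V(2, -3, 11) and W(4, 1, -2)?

22/√41

UV = (0, -4, 12) and UW = (2, 0, -1), so a normal is n = UV × UW = (4, 24, 8).
n = (4, 24, 8); n·P − 24 = 88; |n| = 4√41; distance = 88/(4√41) = 22√41/41.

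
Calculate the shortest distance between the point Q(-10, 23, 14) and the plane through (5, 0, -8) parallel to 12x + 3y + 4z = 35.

Parallel planes share the normal n = (12, 3, 4); since (5, 0, -8) lies on the plane, its equation is 12x + 3y + 4z = 28.
n = (12, 3, 4); n·P − 28 = -23; |n| = 13; distance = 23/13.

23/13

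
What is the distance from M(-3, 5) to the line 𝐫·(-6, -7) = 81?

98/√85

The normal to the line is n = (-6, -7) with |n| = √85.
|n·M − 81| = |-17 − 81| = 98, so the distance is 98/√85 = 98√85/85.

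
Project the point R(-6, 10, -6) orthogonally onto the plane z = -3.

n = (0, 0, 1), |n|² = 1, and n·R − (-3) = -3.
t = -3/1 = -3, so the foot is R − t·n = (-6, 10, -6) − (-3)·(0, 0, 1) = (-6, 10, -3).

(-6, 10, -3)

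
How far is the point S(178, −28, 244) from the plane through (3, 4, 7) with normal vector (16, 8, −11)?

The plane has equation n·(r − (3, 4, 7)) = 0, i.e. n·r = 3.
Then n·(178, −28, 244) − 3 = −63.
|n| = √(256 + 64 + 121) = 21, so the distance is |-63|/21 = 3.

3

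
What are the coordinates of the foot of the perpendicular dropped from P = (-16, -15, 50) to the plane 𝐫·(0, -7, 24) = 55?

The perpendicular from P has direction n = (0, -7, 24): r = (-16, -15, 50) + λ(0, -7, 24).
Substitute into the plane: n·(P + λn) = 55 gives 1305 + 625λ = 55, so λ = -2.
Foot = (-16, -15, 50) + (-2)·(0, -7, 24) = (-16, -1, 2).

(-16, -1, 2)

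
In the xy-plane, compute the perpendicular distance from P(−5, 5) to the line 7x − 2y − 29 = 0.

d = |7·(-5) + (-2)·5 − 29| / √(49 + 4) = |-74|/√53 = 74/√53.

74/√53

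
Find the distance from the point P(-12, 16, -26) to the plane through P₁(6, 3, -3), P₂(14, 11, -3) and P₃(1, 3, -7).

9/√57

P₁P₂ = (8, 8, 0) and P₁P₃ = (-5, 0, -4), so a normal is n = P₁P₂ × P₁P₃ = (-32, 32, 40).
Then n·(-12, 16, -26) - (-216) = 72.
|n| = √(1024 + 1024 + 1600) = 8√57, so the distance is |72|/(8√57) = 9/√57.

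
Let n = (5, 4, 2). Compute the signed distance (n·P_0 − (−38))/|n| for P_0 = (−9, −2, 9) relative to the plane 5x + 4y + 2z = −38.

√5/5

n·P_0 − (-38) = 3.
|n| = 3√5, so the signed distance is √5/5.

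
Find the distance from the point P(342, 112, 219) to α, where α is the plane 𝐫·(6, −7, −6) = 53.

Normal vector n = (6, −7, −6), and n·(342, 112, 219) − 53 = −99.
|n| = √(36 + 49 + 36) = 11, so the distance is |-99|/11 = 9.

9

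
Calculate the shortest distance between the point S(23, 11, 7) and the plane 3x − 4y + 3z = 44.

√34/17

d = |3·23 + (-4)·11 + 3·7 − 44| / √(9 + 16 + 9) = |2| / √34 = 2/√34.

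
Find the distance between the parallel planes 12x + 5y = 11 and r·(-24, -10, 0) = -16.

3/13

Divide the second equation by -2 to match normals: 12x + 5y = 8.
Both planes have normal n = (12, 5, 0), |n| = 13. Any point on the first plane is at distance |8 − 11|/|n| = 3/13 from the second.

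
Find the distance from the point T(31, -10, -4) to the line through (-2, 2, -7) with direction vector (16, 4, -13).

Direction vector d = (16, 4, -13).
AP = (33, -12, 3), and AP × d = (144, 477, 324).
|AP × d|² = 353241 and |d|² = 441, so the distance is √(353241/441) = √801 = 3√89.

3√89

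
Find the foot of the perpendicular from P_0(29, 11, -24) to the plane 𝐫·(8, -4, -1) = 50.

The perpendicular from P_0 has direction n = (8, -4, -1): r = (29, 11, -24) + μ(8, -4, -1).
Substitute into the plane: n·(P_0 + μn) = 50 gives 212 + 81μ = 50, so μ = -2.
Foot = (29, 11, -24) + (-2)·(8, -4, -1) = (13, 19, -22).

(13, 19, -22)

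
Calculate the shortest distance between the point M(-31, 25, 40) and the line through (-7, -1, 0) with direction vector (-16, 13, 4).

Direction vector d = (-16, 13, 4).
AP = (-24, 26, 40); AP·d = 882, |AP|² = 2852, |d|² = 441.
distance² = |AP|² − (AP·d)²/|d|² = 2852 − 777924/441 = 1088, so the distance is 8√17.

8√17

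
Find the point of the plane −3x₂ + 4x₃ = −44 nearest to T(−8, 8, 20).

(-8, 20, 4)

The perpendicular from T has direction n = (0, −3, 4): r = (−8, 8, 20) + μ(0, −3, 4).
Substitute into the plane: n·(T + μn) = -44 gives 56 + 25μ = -44, so μ = -4.
Foot = (−8, 8, 20) + (-4)·(0, −3, 4) = (−8, 20, 4).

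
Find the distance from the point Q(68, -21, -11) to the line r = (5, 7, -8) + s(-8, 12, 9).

√2161

Direction vector d = (-8, 12, 9).
AP = (63, -28, -3), and AP × d = (-216, -543, 532).
|AP × d|² = 624529 and |d|² = 289, so the distance is √(624529/289) = √2161.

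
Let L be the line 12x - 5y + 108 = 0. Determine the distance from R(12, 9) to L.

207/13

The normal to the line is n = (12, -5) with |n| = 13.
|n·R − (-108)| = |99 − (-108)| = 207, so the distance is 207/13.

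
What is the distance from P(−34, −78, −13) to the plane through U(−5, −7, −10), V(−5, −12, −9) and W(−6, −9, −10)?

UV = (0, −5, 1) and UW = (−1, −2, 0), so a normal is n = UV × UW = (2, −1, −5).
Then n·(−34, −78, −13) − 47 = 28.
|n| = √(4 + 1 + 25) = √30, so the distance is |28|/√30 = 14√30/15.

14√30/15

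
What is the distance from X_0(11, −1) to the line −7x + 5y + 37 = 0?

The normal to the line is n = (−7, 5) with |n| = √74.
|n·X_0 − (-37)| = |-82 − (-37)| = 45, so the distance is 45/√74 = 45√74/74.

45/√74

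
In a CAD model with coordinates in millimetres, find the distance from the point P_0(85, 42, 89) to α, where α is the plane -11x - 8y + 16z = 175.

Normal vector n = (-11, -8, 16), and n·(85, 42, 89) - 175 = -22.
|n| = √(121 + 64 + 256) = 21, so the distance is |-22|/21 = 22/21.

22/21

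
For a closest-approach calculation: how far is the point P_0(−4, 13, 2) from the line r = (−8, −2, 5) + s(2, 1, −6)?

Direction vector d = (2, 1, −6).
AP = (4, 15, −3), and AP × d = (−87, 18, −26).
|AP × d|² = 8569 and |d|² = 41, so the distance is √(8569/41) = √209.

√209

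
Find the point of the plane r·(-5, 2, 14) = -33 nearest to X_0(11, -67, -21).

(1, -63, 7)

The perpendicular from X_0 has direction n = (-5, 2, 14): r = (11, -67, -21) + t(-5, 2, 14).
Substitute into the plane: n·(X_0 + tn) = -33 gives -483 + 225t = -33, so t = 2.
Foot = (11, -67, -21) + 2·(-5, 2, 14) = (1, -63, 7).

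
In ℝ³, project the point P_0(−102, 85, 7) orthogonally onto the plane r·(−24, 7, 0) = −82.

n = (−24, 7, 0), |n|² = 625, and n·P_0 − (-82) = 3125.
t = 3125/625 = 5, so the foot is P_0 − t·n = (−102, 85, 7) − 5·(−24, 7, 0) = (18, 50, 7).

(18, 50, 7)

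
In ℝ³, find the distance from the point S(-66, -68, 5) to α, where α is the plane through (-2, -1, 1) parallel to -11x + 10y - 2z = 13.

26/15

Parallel planes share the normal n = (-11, 10, -2); since (-2, -1, 1) lies on the plane, its equation is -11x + 10y - 2z = 10.
d = |(-11)·(-66) + 10·(-68) + (-2)·5 − 10| / √(121 + 100 + 4) = |26| / 15 = 26/15.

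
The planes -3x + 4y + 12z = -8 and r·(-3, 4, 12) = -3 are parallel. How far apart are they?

Both planes have normal n = (-3, 4, 12), |n| = 13. Any point on the first plane is at distance |(-3) − (-8)|/|n| = 5/13 from the second.

5/13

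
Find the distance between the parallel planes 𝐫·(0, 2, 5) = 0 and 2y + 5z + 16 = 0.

With common normal n = (0, 2, 5) (|n| = √29), the distance is |0 − (-16)|/|n| = 16/√29.

16/√29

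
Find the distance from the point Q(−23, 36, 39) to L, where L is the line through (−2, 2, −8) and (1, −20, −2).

A direction vector is d = (3, −22, 6).
AP = (−21, 34, 47), and AP × d = (1238, 267, 360).
|AP × d|² = 1733533 and |d|² = 529, so the distance is √(1733533/529) = √3277.

√3277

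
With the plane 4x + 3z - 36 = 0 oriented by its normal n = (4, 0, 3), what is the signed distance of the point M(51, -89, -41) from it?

n·M − 36 = 45.
|n| = 5, so the signed distance is 45/5 = 9.

9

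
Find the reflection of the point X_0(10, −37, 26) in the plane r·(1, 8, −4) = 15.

(20, 43, -14)

n = (1, 8, −4), |n|² = 81, n·X_0 − 15 = -405, so t = -405/81 = -5.
Foot F = X_0 − (-5)·n = (15, 3, 6); the reflection is 2F − X_0 = (20, 43, −14).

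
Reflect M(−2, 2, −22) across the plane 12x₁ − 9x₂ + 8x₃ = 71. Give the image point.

With n = (12, −9, 8), the signed offset is (n·M − 71)/|n|² = -289/289 = -1.
M' = M − 2t·n = (−2, 2, −22) − (-2)·(12, −9, 8) = (22, −16, −6).

(22, -16, -6)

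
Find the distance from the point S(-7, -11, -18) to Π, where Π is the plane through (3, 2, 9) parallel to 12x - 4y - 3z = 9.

1

Parallel planes share the normal n = (12, -4, -3); since (3, 2, 9) lies on the plane, its equation is 12x - 4y - 3z = 1.
d = |12·(-7) + (-4)·(-11) + (-3)·(-18) − 1| / √(144 + 16 + 9) = |13| / 13 = 1.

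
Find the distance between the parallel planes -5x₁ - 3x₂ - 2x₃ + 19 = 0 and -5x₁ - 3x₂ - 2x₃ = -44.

25√38/38

Both planes have normal n = (-5, -3, -2), |n| = √38. Any point on the first plane is at distance |(-44) − (-19)|/|n| = 25/√38 from the second.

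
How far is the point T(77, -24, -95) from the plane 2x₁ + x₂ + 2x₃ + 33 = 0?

9

Normal vector n = (2, 1, 2), and n·(77, -24, -95) - (-33) = -27.
|n| = √(4 + 1 + 4) = 3, so the distance is |-27|/3 = 9.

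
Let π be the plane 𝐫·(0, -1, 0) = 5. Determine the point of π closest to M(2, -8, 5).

The perpendicular from M has direction n = (0, -1, 0): r = (2, -8, 5) + λ(0, -1, 0).
Substitute into the plane: n·(M + λn) = 5 gives 8 + 1λ = 5, so λ = -3.
Foot = (2, -8, 5) + (-3)·(0, -1, 0) = (2, -5, 5).

(2, -5, 5)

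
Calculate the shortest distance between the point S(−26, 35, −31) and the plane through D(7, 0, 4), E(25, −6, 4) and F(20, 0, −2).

DE = (18, −6, 0) and DF = (13, 0, −6), so a normal is n = DE × DF = (36, 108, 78).
n = (36, 108, 78); n·P − 564 = -138; |n| = 138; distance = 138/138 = 1.

1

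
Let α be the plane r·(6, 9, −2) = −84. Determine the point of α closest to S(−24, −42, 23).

(0, -6, 15)

The perpendicular from S has direction n = (6, 9, −2): r = (−24, −42, 23) + t(6, 9, −2).
Substitute into the plane: n·(S + tn) = -84 gives -568 + 121t = -84, so t = 4.
Foot = (−24, −42, 23) + 4·(6, 9, −2) = (0, −6, 15).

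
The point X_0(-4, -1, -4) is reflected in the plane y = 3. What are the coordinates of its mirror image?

n = (0, 1, 0), |n|² = 1, n·X_0 − 3 = -4, so t = -4/1 = -4.
Foot F = X_0 − (-4)·n = (-4, 3, -4); the reflection is 2F − X_0 = (-4, 7, -4).

(-4, 7, -4)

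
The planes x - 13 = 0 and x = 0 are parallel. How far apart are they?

13

Both planes have normal n = (1, 0, 0), |n| = 1. Any point on the first plane is at distance |0 − 13|/|n| = 13/1 = 13 from the second.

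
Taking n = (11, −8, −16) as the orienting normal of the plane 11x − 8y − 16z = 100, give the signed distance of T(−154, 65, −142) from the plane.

-2

n·T − 100 = -42.
|n| = 21, so the signed distance is -42/21 = -2.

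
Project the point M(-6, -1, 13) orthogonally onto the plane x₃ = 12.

(-6, -1, 12)

The perpendicular from M has direction n = (0, 0, 1): r = (-6, -1, 13) + λ(0, 0, 1).
Substitute into the plane: n·(M + λn) = 12 gives 13 + 1λ = 12, so λ = -1.
Foot = (-6, -1, 13) + (-1)·(0, 0, 1) = (-6, -1, 12).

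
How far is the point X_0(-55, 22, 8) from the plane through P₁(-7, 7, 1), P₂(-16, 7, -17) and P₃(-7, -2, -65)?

21/23

P₁P₂ = (-9, 0, -18) and P₁P₃ = (0, -9, -66), so a normal is n = P₁P₂ × P₁P₃ = (-162, -594, 81).
Then n·(-55, 22, 8) - (-2943) = -567.
|n| = √(26244 + 352836 + 6561) = 621, so the distance is |-567|/621 = 21/23.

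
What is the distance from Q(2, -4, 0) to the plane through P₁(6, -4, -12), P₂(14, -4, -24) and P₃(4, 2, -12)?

12/√14

P₁P₂ = (8, 0, -12) and P₁P₃ = (-2, 6, 0), so a normal is n = P₁P₂ × P₁P₃ = (72, 24, 48).
Then n·(2, -4, 0) - (-240) = 288.
|n| = √(5184 + 576 + 2304) = 24√14, so the distance is |288|/(24√14) = 12/√14.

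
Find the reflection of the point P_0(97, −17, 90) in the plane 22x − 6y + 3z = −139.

n = (22, −6, 3), |n|² = 529, n·P_0 − (-139) = 2645, so t = 2645/529 = 5.
Foot F = P_0 − 5·n = (−13, 13, 75); the reflection is 2F − P_0 = (−123, 43, 60).

(-123, 43, 60)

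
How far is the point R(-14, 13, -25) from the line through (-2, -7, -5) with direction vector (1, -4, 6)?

4√6

Direction vector d = (1, -4, 6).
AP = (-12, 20, -20), and AP × d = (40, 52, 28).
|AP × d|² = 5088 and |d|² = 53, so the distance is √(5088/53) = √96 = 4√6.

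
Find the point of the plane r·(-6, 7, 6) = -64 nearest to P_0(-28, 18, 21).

(-4, -10, -3)

The perpendicular from P_0 has direction n = (-6, 7, 6): r = (-28, 18, 21) + λ(-6, 7, 6).
Substitute into the plane: n·(P_0 + λn) = -64 gives 420 + 121λ = -64, so λ = -4.
Foot = (-28, 18, 21) + (-4)·(-6, 7, 6) = (-4, -10, -3).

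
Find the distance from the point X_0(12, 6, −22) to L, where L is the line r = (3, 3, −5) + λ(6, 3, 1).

Direction vector d = (6, 3, 1).
AP = (9, 3, −17); AP·d = 46, |AP|² = 379, |d|² = 46.
distance² = |AP|² − (AP·d)²/|d|² = 379 − 2116/46 = 333, so the distance is 3√37.

3√37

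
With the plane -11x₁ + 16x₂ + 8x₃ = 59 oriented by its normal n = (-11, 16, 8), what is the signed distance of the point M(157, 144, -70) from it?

-2

n·M − 59 = -42.
|n| = 21, so the signed distance is -42/21 = -2.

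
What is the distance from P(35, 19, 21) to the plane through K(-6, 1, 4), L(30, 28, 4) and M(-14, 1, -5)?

1

KL = (36, 27, 0) and KM = (-8, 0, -9), so a normal is n = KL × KM = (-243, 324, 216).
d = |(-243)·35 + 324·19 + 216·21 − 2646| / √(59049 + 104976 + 46656) = |-459| / 459 = 1.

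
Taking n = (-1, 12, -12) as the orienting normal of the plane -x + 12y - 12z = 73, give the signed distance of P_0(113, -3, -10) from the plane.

n·P_0 − 73 = -102.
|n| = 17, so the signed distance is -102/17 = -6.

-6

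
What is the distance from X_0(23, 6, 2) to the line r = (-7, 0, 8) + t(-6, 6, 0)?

6√19

Direction vector d = (-6, 6, 0).
AP = (30, 6, -6); AP·d = -144, |AP|² = 972, |d|² = 72.
distance² = |AP|² − (AP·d)²/|d|² = 972 − 20736/72 = 684, so the distance is 6√19.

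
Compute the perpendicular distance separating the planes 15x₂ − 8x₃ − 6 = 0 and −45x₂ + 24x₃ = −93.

25/17

Divide the second equation by -3 to match normals: 15x₂ − 8x₃ = 31.
Both planes have normal n = (0, 15, −8), |n| = 17. Any point on the first plane is at distance |31 − 6|/|n| = 25/17 from the second.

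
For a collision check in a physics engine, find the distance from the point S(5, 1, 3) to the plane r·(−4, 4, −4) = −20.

2/√3

Normal vector n = (−4, 4, −4), and n·(5, 1, 3) − (−20) = −8.
|n| = √(16 + 16 + 16) = 4√3, so the distance is |-8|/(4√3) = 2√3/3.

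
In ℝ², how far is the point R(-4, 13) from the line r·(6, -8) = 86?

d = |6·(-4) + (-8)·13 − 86| / √(36 + 64) = |-214|/10 = 107/5.

107/5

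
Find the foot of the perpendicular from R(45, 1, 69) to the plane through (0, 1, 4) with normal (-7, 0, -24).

n = (-7, 0, -24), |n|² = 625, and n·R − (-96) = -1875.
t = -1875/625 = -3, so the foot is R − t·n = (45, 1, 69) − (-3)·(-7, 0, -24) = (24, 1, -3).

(24, 1, -3)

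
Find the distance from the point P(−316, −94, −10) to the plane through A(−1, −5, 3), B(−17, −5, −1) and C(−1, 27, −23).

5

AB = (−16, 0, −4) and AC = (0, 32, −26), so a normal is n = AB × AC = (128, −416, −512).
n = (128, −416, −512); n·P − 416 = 3360; |n| = 672; distance = 3360/672 = 5.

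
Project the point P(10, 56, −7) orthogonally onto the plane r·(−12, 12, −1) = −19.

The perpendicular from P has direction n = (−12, 12, −1): r = (10, 56, −7) + t(−12, 12, −1).
Substitute into the plane: n·(P + tn) = -19 gives 559 + 289t = -19, so t = -2.
Foot = (10, 56, −7) + (-2)·(−12, 12, −1) = (34, 32, −5).

(34, 32, -5)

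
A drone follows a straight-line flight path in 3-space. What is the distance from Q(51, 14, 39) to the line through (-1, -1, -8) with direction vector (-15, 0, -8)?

√514

Direction vector d = (-15, 0, -8).
AP = (52, 15, 47); AP·d = -1156, |AP|² = 5138, |d|² = 289.
distance² = |AP|² − (AP·d)²/|d|² = 5138 − 1336336/289 = 514, so the distance is √514.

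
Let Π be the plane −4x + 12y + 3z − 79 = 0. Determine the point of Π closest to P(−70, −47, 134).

(-898/13, -647/13, 1733/13)

The perpendicular from P has direction n = (−4, 12, 3): r = (−70, −47, 134) + λ(−4, 12, 3).
Substitute into the plane: n·(P + λn) = 79 gives 118 + 169λ = 79, so λ = -3/13.
Foot = (−70, −47, 134) + (-3/13)·(−4, 12, 3) = (−898/13, −647/13, 1733/13).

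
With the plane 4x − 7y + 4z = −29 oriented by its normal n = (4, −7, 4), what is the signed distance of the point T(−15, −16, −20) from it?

1/9

n·T − (-29) = 1.
|n| = 9, so the signed distance is 1/9.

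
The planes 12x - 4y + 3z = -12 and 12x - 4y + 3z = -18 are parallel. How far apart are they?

6/13

Both planes have normal n = (12, -4, 3), |n| = 13. Any point on the first plane is at distance |(-18) − (-12)|/|n| = 6/13 from the second.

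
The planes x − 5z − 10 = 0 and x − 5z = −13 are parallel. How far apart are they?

23/√26

With common normal n = (1, 0, −5) (|n| = √26), the distance is |10 − (-13)|/|n| = 23/√26 = 23√26/26.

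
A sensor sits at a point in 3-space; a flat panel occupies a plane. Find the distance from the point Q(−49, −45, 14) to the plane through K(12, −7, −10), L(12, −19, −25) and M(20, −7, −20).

KL = (0, −12, −15) and KM = (8, 0, −10), so a normal is n = KL × KM = (120, −120, 96).
n = (120, −120, 96); n·P − 1320 = -456; |n| = 24√66; distance = 456/(24√66) = 19/√66.

19√66/66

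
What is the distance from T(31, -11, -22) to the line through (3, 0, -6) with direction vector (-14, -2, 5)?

3√29

Direction vector d = (-14, -2, 5).
AP = (28, -11, -16), and AP × d = (-87, 84, -210).
|AP × d|² = 58725 and |d|² = 225, so the distance is √(58725/225) = √261 = 3√29.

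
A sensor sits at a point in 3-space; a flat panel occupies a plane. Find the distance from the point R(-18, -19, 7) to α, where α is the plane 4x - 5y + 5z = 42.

8√66/33

Normal vector n = (4, -5, 5), and n·(-18, -19, 7) - 42 = 16.
|n| = √(16 + 25 + 25) = √66, so the distance is |16|/√66 = 8√66/33.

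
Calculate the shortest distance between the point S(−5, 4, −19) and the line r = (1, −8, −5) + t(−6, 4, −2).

2√38

Direction vector d = (−6, 4, −2).
AP = (−6, 12, −14), and AP × d = (32, 72, 48).
|AP × d|² = 8512 and |d|² = 56, so the distance is √(8512/56) = √152 = 2√38.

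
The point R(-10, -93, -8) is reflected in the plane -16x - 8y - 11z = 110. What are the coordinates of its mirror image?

With n = (-16, -8, -11), the signed offset is (n·R − 110)/|n|² = 882/441 = 2.
R' = R − 2t·n = (-10, -93, -8) − 4·(-16, -8, -11) = (54, -61, 36).

(54, -61, 36)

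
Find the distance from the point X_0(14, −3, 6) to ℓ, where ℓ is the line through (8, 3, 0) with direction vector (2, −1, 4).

Direction vector d = (2, −1, 4).
AP = (6, −6, 6), and AP × d = (−18, −12, 6).
|AP × d|² = 504 and |d|² = 21, so the distance is √(504/21) = √24 = 2√6.

2√6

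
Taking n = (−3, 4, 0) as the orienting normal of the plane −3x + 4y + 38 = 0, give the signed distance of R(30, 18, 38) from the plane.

n·R − (-38) = 20.
|n| = 5, so the signed distance is 20/5 = 4.

4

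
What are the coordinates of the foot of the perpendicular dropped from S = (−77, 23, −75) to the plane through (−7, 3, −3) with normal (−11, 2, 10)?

(-363/5, 111/5, -79)

n = (−11, 2, 10), |n|² = 225, and n·S − 53 = 90.
t = 90/225 = 2/5, so the foot is S − t·n = (−77, 23, −75) − (2/5)·(−11, 2, 10) = (−363/5, 111/5, −79).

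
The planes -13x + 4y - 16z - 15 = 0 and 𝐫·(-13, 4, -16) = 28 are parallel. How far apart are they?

Both planes have normal n = (-13, 4, -16), |n| = 21. Any point on the first plane is at distance |28 − 15|/|n| = 13/21 from the second.

13/21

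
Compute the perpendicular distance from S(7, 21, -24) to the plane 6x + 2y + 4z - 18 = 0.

15/√14

n = (6, 2, 4); n·P − 18 = -30; |n| = 2√14; distance = 30/(2√14) = 15/√14.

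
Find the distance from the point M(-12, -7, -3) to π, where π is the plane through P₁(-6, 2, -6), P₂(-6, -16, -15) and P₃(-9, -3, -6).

P₁P₂ = (0, -18, -9) and P₁P₃ = (-3, -5, 0), so a normal is n = P₁P₂ × P₁P₃ = (-45, 27, -54).
n = (-45, 27, -54); n·P − 648 = -135; |n| = 9√70; distance = 135/(9√70) = 3√70/14.

3√70/14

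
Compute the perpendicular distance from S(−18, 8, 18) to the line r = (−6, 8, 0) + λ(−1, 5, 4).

10√3

Direction vector d = (−1, 5, 4).
AP = (−12, 0, 18); AP·d = 84, |AP|² = 468, |d|² = 42.
distance² = |AP|² − (AP·d)²/|d|² = 468 − 7056/42 = 300, so the distance is 10√3.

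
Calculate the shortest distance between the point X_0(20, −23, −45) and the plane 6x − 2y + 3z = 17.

2

Normal vector n = (6, −2, 3), and n·(20, −23, −45) − 17 = 14.
|n| = √(36 + 4 + 9) = 7, so the distance is |14|/7 = 2.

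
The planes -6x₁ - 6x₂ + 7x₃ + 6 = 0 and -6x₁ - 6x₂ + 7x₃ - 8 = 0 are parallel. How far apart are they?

With common normal n = (-6, -6, 7) (|n| = 11), the distance is |(-6) − 8|/|n| = 14/11.

14/11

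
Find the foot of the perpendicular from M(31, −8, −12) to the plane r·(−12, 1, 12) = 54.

(7, -6, 12)

n = (−12, 1, 12), |n|² = 289, and n·M − 54 = -578.
t = -578/289 = -2, so the foot is M − t·n = (31, −8, −12) − (-2)·(−12, 1, 12) = (7, −6, 12).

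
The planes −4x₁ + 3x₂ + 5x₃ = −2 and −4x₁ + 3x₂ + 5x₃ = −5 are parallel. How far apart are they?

3/(5√2)

With common normal n = (−4, 3, 5) (|n| = 5√2), the distance is |(-2) − (-5)|/|n| = 3/(5√2).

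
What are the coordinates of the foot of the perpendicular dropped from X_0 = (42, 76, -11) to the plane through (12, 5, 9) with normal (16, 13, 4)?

(-6, 37, -23)

n = (16, 13, 4), |n|² = 441, and n·X_0 − 293 = 1323.
t = 1323/441 = 3, so the foot is X_0 − t·n = (42, 76, -11) − 3·(16, 13, 4) = (-6, 37, -23).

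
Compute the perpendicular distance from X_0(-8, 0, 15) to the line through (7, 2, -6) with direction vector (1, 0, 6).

√337

Direction vector d = (1, 0, 6).
AP = (-15, -2, 21), and AP × d = (-12, 111, 2).
|AP × d|² = 12469 and |d|² = 37, so the distance is √(12469/37) = √337.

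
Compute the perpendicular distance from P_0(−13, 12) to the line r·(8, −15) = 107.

23

The normal to the line is n = (8, −15) with |n| = 17.
|n·P_0 − 107| = |-284 − 107| = 391, so the distance is 391/17 = 23.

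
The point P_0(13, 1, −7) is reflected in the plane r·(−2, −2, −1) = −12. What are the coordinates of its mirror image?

(9, -3, -9)

n = (−2, −2, −1), |n|² = 9, n·P_0 − (-12) = -9, so t = -9/9 = -1.
Foot F = P_0 − (-1)·n = (11, −1, −8); the reflection is 2F − P_0 = (9, −3, −9).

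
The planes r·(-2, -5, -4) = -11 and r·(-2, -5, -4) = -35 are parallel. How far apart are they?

With common normal n = (-2, -5, -4) (|n| = 3√5), the distance is |(-11) − (-35)|/|n| = 24/(3√5) = 8/√5.

8/√5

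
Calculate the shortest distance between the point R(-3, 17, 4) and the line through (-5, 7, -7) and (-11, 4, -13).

A direction vector is d = (-6, -3, -6).
AP = (2, 10, 11), and AP × d = (-27, -54, 54).
|AP × d|² = 6561 and |d|² = 81, so the distance is √(6561/81) = √81 = 9.

9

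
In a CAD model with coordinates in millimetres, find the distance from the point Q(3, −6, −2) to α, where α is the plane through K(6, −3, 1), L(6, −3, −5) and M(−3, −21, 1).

3/√5

KL = (0, 0, −6) and KM = (−9, −18, 0), so a normal is n = KL × KM = (−108, 54, 0).
d = |(-108)·3 + 54·(-6) − (-810)| / √(11664 + 2916 + 0) = |162| / (54√5) = 3√5/5.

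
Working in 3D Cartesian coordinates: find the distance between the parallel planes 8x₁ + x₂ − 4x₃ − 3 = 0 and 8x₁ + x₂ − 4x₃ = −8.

Both planes have normal n = (8, 1, −4), |n| = 9. Any point on the first plane is at distance |(-8) − 3|/|n| = 11/9 from the second.

11/9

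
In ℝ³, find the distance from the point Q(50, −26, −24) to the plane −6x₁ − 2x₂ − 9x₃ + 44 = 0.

n = (−6, −2, −9); n·P − (-44) = 12; |n| = 11; distance = 12/11.

12/11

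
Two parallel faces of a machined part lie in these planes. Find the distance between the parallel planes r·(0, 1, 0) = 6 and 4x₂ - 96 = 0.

18

Divide the second equation by 4 to match normals: x₂ = 24.
Both planes have normal n = (0, 1, 0), |n| = 1. Any point on the first plane is at distance |24 − 6|/|n| = 18/1 = 18 from the second.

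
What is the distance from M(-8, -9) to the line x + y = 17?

17√2

d = |1·(-8) + 1·(-9) − 17| / √(1 + 1) = |-34|/√2 = 17√2.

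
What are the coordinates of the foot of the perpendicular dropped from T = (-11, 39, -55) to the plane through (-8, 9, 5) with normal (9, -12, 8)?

The perpendicular from T has direction n = (9, -12, 8): r = (-11, 39, -55) + t(9, -12, 8).
Substitute into the plane: n·(T + tn) = -140 gives -1007 + 289t = -140, so t = 3.
Foot = (-11, 39, -55) + 3·(9, -12, 8) = (16, 3, -31).

(16, 3, -31)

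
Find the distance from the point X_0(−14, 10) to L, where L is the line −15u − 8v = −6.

d = |(-15)·(-14) + (-8)·10 − (-6)| / √(225 + 64) = |136|/17 = 8.

8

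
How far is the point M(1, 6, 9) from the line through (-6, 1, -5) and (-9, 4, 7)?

A direction vector is d = (-3, 3, 12).
AP = (7, 5, 14), and AP × d = (18, -126, 36).
|AP × d|² = 17496 and |d|² = 162, so the distance is √(17496/162) = √108 = 6√3.

6√3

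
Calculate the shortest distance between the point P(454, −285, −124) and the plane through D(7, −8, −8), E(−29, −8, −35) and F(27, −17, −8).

DE = (−36, 0, −27) and DF = (20, −9, 0), so a normal is n = DE × DF = (−243, −540, 324).
d = |(-243)·454 + (-540)·(-285) + 324·(-124) − 27| / √(59049 + 291600 + 104976) = |3375| / 675 = 5.

5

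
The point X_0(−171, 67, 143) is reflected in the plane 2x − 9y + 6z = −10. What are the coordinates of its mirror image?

n = (2, −9, 6), |n|² = 121, n·X_0 − (-10) = -77, so t = -77/121 = -7/11.
Foot F = X_0 − (-7/11)·n = (−1867/11, 674/11, 1615/11); the reflection is 2F − X_0 = (−1853/11, 611/11, 1657/11).

(-1853/11, 611/11, 1657/11)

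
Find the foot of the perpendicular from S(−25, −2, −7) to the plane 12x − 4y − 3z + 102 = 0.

(-13, -6, -10)

n = (12, −4, −3), |n|² = 169, and n·S − (-102) = -169.
t = -169/169 = -1, so the foot is S − t·n = (−25, −2, −7) − (-1)·(12, −4, −3) = (−13, −6, −10).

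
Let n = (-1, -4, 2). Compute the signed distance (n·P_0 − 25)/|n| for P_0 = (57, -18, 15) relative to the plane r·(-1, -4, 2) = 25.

20√21/21

n·P_0 − 25 = 20.
|n| = √21, so the signed distance is 20√21/21.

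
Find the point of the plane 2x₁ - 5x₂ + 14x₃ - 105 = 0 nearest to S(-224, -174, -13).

(-1126/5, -171, -107/5)

The perpendicular from S has direction n = (2, -5, 14): r = (-224, -174, -13) + λ(2, -5, 14).
Substitute into the plane: n·(S + λn) = 105 gives 240 + 225λ = 105, so λ = -3/5.
Foot = (-224, -174, -13) + (-3/5)·(2, -5, 14) = (-1126/5, -171, -107/5).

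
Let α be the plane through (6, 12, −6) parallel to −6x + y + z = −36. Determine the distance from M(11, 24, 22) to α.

Parallel planes share the normal n = (−6, 1, 1); since (6, 12, −6) lies on the plane, its equation is −6x + y + z = -30.
Then n·(11, 24, 22) − (−30) = 10.
|n| = √(36 + 1 + 1) = √38, so the distance is |10|/√38 = 10/√38.

10/√38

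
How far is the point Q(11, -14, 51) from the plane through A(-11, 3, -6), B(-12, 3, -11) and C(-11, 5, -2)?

19√30/30

AB = (-1, 0, -5) and AC = (0, 2, 4), so a normal is n = AB × AC = (10, 4, -2).
d = |10·11 + 4·(-14) + (-2)·51 − (-86)| / √(100 + 16 + 4) = |38| / (2√30) = 19√30/30.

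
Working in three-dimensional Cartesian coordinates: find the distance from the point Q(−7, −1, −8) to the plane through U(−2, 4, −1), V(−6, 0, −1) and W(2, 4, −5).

UV = (−4, −4, 0) and UW = (4, 0, −4), so a normal is n = UV × UW = (16, −16, 16).
d = |16·(-7) + (-16)·(-1) + 16·(-8) − (-112)| / √(256 + 256 + 256) = |-112| / (16√3) = 7/√3.

7√3/3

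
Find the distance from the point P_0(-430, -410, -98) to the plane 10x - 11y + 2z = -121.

d = |10·(-430) + (-11)·(-410) + 2·(-98) − (-121)| / √(100 + 121 + 4) = |135| / 15 = 9.

9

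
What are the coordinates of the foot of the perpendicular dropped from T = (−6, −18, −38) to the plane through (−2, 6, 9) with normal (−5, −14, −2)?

(4, 10, -34)

The perpendicular from T has direction n = (−5, −14, −2): r = (−6, −18, −38) + μ(−5, −14, −2).
Substitute into the plane: n·(T + μn) = -92 gives 358 + 225μ = -92, so μ = -2.
Foot = (−6, −18, −38) + (-2)·(−5, −14, −2) = (4, 10, −34).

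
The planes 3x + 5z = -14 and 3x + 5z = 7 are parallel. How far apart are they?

21/√34

With common normal n = (3, 0, 5) (|n| = √34), the distance is |(-14) − 7|/|n| = 21/√34 = 21√34/34.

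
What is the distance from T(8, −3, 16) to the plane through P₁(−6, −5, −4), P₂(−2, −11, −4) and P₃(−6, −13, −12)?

P₁P₂ = (4, −6, 0) and P₁P₃ = (0, −8, −8), so a normal is n = P₁P₂ × P₁P₃ = (48, 32, −32).
Then n·(8, −3, 16) − (−320) = 96.
|n| = √(2304 + 1024 + 1024) = 16√17, so the distance is |96|/(16√17) = 6√17/17.

6√17/17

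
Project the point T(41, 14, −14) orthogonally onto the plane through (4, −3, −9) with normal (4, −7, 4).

n = (4, −7, 4), |n|² = 81, and n·T − 1 = 9.
t = 9/81 = 1/9, so the foot is T − t·n = (41, 14, −14) − (1/9)·(4, −7, 4) = (365/9, 133/9, −130/9).

(365/9, 133/9, -130/9)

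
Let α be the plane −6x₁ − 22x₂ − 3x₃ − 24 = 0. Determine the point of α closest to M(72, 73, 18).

n = (−6, −22, −3), |n|² = 529, and n·M − 24 = -2116.
t = -2116/529 = -4, so the foot is M − t·n = (72, 73, 18) − (-4)·(−6, −22, −3) = (48, −15, 6).

(48, -15, 6)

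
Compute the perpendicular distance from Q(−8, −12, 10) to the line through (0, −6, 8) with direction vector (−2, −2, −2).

Direction vector d = (−2, −2, −2).
AP = (−8, −6, 2); AP·d = 24, |AP|² = 104, |d|² = 12.
distance² = |AP|² − (AP·d)²/|d|² = 104 − 576/12 = 56, so the distance is 2√14.

2√14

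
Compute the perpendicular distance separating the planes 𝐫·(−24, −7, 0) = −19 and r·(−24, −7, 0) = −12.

With common normal n = (−24, −7, 0) (|n| = 25), the distance is |(-19) − (-12)|/|n| = 7/25.

7/25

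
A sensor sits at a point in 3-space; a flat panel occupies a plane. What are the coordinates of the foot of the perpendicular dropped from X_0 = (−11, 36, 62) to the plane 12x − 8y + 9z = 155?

n = (12, −8, 9), |n|² = 289, and n·X_0 − 155 = -17.
t = -17/289 = -1/17, so the foot is X_0 − t·n = (−11, 36, 62) − (-1/17)·(12, −8, 9) = (−175/17, 604/17, 1063/17).

(-175/17, 604/17, 1063/17)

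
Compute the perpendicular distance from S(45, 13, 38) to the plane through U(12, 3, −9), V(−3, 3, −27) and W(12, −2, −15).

UV = (−15, 0, −18) and UW = (0, −5, −6), so a normal is n = UV × UW = (−90, −90, 75).
Then n·(45, 13, 38) − (−2025) = −345.
|n| = √(8100 + 8100 + 5625) = 15√97, so the distance is |-345|/(15√97) = 23√97/97.

23√97/97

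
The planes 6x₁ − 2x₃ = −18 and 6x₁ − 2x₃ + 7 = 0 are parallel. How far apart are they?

11/(2√10)

Both planes have normal n = (6, 0, −2), |n| = 2√10. Any point on the first plane is at distance |(-7) − (-18)|/|n| = 11/(2√10) = 11√10/20 from the second.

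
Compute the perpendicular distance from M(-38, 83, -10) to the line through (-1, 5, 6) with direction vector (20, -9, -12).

Direction vector d = (20, -9, -12).
AP = (-37, 78, -16); AP·d = -1250, |AP|² = 7709, |d|² = 625.
distance² = |AP|² − (AP·d)²/|d|² = 7709 − 1562500/625 = 5209, so the distance is √5209.

√5209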